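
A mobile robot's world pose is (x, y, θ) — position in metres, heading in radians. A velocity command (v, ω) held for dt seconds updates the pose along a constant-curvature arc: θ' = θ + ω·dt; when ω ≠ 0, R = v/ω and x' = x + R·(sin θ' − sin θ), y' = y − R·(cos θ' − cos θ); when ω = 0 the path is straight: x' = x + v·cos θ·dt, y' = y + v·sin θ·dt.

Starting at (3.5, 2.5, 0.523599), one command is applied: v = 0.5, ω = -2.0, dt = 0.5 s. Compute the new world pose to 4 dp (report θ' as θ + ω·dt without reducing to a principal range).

θ' = 0.5236 + -2.0·0.5 = -0.4764
R = v/ω = 0.5/-2.0 = -0.2500
x' = 3.5 + -0.2500·(sin -0.4764 − sin 0.5236) = 3.7396
y' = 2.5 − -0.2500·(cos -0.4764 − cos 0.5236) = 2.5057

(3.7396, 2.5057, -0.4764)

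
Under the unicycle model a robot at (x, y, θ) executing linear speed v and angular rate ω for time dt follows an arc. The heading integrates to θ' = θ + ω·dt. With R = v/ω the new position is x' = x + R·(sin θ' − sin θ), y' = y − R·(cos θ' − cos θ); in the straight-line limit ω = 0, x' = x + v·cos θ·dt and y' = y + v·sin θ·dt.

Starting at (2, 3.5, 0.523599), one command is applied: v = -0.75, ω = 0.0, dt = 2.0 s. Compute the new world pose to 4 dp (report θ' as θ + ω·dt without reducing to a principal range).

(0.7010, 2.7500, 0.5236)

θ' = 0.5236 + 0.0·2.0 = 0.5236
ω = 0 → straight: x' = 2 + -0.75·cos(0.5236)·2.0 = 0.7010
y' = 3.5 + -0.75·sin(0.5236)·2.0 = 2.7500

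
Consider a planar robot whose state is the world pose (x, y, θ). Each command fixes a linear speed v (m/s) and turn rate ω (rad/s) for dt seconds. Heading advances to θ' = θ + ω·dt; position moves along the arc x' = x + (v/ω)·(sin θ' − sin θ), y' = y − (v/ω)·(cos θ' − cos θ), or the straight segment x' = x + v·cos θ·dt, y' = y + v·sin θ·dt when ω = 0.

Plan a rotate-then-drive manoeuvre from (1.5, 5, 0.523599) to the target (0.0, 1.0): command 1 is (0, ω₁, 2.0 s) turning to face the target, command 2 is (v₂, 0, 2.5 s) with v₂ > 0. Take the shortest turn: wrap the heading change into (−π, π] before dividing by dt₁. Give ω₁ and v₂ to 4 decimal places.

heading to target = atan2(1−5, 0−1.5) = -1.9296
Δθ = wrap(-1.9296 − 0.5236) = -2.4532; ω₁ = Δθ/dt₁ = -1.2266
distance = √((0−1.5)² + (1−5)²) = 4.2720; v₂ = distance/dt₂ = 1.7088

ω₁ = -1.2266, v₂ = 1.7088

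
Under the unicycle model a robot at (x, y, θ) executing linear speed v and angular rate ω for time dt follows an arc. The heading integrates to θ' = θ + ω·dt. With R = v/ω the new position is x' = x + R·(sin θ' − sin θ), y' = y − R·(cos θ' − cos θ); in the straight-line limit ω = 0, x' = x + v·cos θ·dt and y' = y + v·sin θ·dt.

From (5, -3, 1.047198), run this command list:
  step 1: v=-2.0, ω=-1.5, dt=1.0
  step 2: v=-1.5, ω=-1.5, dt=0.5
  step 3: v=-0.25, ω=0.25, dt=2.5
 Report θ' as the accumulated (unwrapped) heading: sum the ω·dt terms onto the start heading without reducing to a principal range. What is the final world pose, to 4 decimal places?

(2.3796, -2.5149, -0.5778)

step 1: θ'=-0.4528 (R=1.3333) → pose (3.2620, -3.5323, -0.4528)
step 2: θ'=-1.2028 (R=1.0000) → pose (2.7664, -2.9928, -1.2028)
step 3: θ'=-0.5778 (R=-1.0000) → pose (2.3796, -2.5149, -0.5778)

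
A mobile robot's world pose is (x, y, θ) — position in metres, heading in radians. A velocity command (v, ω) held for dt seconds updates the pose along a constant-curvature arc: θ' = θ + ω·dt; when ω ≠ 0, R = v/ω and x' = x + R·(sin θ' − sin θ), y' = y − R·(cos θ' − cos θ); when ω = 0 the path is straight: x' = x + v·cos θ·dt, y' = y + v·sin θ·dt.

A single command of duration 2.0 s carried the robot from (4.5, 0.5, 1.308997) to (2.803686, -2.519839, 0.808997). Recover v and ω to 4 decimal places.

v = -1.7500, ω = -0.2500

Δθ = 0.808997 − 1.308997 = -0.500000
ω = Δθ/dt = -0.500000/2.0 = -0.2500
R = −Δy/(cos θ' − cos θ) = 7.0000
v = R·ω = 7.0000·-0.2500 = -1.7500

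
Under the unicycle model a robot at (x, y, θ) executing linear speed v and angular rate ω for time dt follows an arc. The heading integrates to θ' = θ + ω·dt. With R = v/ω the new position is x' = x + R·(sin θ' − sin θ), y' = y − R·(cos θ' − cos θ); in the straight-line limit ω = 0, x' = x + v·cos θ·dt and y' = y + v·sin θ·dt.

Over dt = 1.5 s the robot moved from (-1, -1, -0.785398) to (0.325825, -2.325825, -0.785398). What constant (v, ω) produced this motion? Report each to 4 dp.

Δθ = -0.785398 − -0.785398 = 0.000000
ω = Δθ/dt = 0.000000/1.5 = 0.0000
ω = 0 → v = (Δx·cos θ + Δy·sin θ)/dt = 1.2500

v = 1.2500, ω = 0.0000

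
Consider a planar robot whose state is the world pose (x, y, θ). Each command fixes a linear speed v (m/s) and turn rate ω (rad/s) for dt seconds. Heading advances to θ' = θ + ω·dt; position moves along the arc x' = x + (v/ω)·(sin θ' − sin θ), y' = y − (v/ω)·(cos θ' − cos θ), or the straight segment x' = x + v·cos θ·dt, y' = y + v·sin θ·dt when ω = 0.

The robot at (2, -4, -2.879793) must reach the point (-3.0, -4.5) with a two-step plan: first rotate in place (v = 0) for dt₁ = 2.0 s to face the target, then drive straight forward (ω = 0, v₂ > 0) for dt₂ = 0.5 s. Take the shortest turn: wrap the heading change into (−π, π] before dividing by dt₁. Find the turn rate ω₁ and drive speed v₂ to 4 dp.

ω₁ = -0.0811, v₂ = 10.0499

heading to target = atan2(-4.5−-4, -3−2) = -3.0419
Δθ = wrap(-3.0419 − -2.8798) = -0.1621; ω₁ = Δθ/dt₁ = -0.0811
distance = √((-3−2)² + (-4.5−-4)²) = 5.0249; v₂ = distance/dt₂ = 10.0499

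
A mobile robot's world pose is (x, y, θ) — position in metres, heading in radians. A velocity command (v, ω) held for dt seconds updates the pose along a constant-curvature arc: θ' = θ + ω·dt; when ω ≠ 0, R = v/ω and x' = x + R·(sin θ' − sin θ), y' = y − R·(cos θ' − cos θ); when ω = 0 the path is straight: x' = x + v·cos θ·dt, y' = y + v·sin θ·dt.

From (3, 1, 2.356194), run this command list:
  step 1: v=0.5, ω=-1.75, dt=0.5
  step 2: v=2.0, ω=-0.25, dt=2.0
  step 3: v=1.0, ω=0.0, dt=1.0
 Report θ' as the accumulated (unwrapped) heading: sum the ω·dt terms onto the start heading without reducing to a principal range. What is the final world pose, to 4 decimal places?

(4.7921, 5.7911, 0.9812)

step 1: θ'=1.4812 (R=-0.2857) → pose (2.9175, 1.2276, 1.4812)
step 2: θ'=0.9812 (R=-8.0000) → pose (4.2361, 4.9600, 0.9812)
step 3: θ'=0.9812 (straight) → pose (4.7921, 5.7911, 0.9812)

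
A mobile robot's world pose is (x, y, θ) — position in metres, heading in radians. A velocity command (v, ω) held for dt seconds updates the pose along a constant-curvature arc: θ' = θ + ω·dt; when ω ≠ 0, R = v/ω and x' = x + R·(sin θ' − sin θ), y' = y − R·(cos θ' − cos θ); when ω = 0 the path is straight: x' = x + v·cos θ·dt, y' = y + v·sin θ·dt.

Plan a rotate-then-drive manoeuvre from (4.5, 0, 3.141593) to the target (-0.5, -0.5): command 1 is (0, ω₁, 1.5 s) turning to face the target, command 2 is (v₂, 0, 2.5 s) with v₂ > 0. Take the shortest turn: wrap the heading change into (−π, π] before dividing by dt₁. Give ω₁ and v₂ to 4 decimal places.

heading to target = atan2(-0.5−0, -0.5−4.5) = -3.0419
Δθ = wrap(-3.0419 − 3.1416) = 0.0997; ω₁ = Δθ/dt₁ = 0.0664
distance = √((-0.5−4.5)² + (-0.5−0)²) = 5.0249; v₂ = distance/dt₂ = 2.0100

ω₁ = 0.0664, v₂ = 2.0100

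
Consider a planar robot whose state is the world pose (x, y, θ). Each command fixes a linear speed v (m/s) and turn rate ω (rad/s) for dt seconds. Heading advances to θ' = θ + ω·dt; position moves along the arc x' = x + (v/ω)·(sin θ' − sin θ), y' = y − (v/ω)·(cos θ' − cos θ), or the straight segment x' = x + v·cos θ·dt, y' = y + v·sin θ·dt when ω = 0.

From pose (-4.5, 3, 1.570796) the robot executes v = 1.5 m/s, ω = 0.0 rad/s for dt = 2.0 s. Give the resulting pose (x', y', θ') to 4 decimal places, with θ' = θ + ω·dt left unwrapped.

(-4.5000, 6.0000, 1.5708)

θ' = 1.5708 + 0.0·2.0 = 1.5708
ω = 0 → straight: x' = -4.5 + 1.5·cos(1.5708)·2.0 = -4.5000
y' = 3 + 1.5·sin(1.5708)·2.0 = 6.0000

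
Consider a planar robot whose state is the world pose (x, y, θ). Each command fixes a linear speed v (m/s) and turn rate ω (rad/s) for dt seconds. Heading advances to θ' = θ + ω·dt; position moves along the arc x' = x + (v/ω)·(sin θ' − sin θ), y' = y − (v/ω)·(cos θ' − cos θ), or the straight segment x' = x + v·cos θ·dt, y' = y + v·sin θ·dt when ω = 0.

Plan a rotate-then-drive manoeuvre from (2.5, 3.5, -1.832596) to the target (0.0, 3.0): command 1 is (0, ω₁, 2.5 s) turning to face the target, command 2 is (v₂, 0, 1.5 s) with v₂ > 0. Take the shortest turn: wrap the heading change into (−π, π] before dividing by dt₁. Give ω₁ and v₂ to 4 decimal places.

heading to target = atan2(3−3.5, 0−2.5) = -2.9442
Δθ = wrap(-2.9442 − -1.8326) = -1.1116; ω₁ = Δθ/dt₁ = -0.4446
distance = √((0−2.5)² + (3−3.5)²) = 2.5495; v₂ = distance/dt₂ = 1.6997

ω₁ = -0.4446, v₂ = 1.6997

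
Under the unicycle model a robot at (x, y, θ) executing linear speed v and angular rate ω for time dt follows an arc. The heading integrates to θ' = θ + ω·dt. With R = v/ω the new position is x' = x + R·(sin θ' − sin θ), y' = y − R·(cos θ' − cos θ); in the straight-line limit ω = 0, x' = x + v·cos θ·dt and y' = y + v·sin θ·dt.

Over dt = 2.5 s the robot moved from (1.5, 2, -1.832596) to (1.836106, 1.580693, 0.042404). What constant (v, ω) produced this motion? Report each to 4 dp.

Δθ = 0.042404 − -1.832596 = 1.875000
ω = Δθ/dt = 1.875000/2.5 = 0.7500
R = −Δy/(cos θ' − cos θ) = 0.3333
v = R·ω = 0.3333·0.7500 = 0.2500

v = 0.2500, ω = 0.7500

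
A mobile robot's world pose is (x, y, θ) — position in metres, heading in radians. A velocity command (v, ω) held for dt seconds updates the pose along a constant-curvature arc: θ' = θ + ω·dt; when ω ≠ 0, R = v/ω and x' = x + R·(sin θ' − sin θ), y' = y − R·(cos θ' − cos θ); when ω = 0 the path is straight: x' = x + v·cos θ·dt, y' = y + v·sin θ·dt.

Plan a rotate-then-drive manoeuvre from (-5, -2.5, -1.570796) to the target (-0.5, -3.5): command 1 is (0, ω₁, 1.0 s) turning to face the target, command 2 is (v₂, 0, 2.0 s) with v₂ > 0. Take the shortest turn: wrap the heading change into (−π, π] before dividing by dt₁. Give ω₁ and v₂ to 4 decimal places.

ω₁ = 1.3521, v₂ = 2.3049

heading to target = atan2(-3.5−-2.5, -0.5−-5) = -0.2187
Δθ = wrap(-0.2187 − -1.5708) = 1.3521; ω₁ = Δθ/dt₁ = 1.3521
distance = √((-0.5−-5)² + (-3.5−-2.5)²) = 4.6098; v₂ = distance/dt₂ = 2.3049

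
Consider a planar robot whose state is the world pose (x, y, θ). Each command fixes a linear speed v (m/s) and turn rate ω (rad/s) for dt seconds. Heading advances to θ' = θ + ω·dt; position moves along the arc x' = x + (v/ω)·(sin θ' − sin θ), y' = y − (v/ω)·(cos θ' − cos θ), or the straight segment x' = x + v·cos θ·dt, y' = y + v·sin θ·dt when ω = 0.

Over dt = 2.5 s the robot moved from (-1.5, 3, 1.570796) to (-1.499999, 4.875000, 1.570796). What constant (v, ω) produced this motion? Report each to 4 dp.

Δθ = 1.570796 − 1.570796 = 0.000000
ω = Δθ/dt = 0.000000/2.5 = 0.0000
ω = 0 → v = (Δx·cos θ + Δy·sin θ)/dt = 0.7500

v = 0.7500, ω = 0.0000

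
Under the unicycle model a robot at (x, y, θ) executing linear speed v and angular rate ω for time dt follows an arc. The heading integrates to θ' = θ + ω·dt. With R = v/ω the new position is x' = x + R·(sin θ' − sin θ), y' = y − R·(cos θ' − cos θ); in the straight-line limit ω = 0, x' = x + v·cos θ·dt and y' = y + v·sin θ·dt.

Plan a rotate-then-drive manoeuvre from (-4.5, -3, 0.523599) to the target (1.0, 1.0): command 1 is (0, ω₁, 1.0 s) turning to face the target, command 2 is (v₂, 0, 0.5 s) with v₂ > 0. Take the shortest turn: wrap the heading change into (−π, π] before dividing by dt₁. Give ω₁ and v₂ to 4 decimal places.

heading to target = atan2(1−-3, 1−-4.5) = 0.6288
Δθ = wrap(0.6288 − 0.5236) = 0.1052; ω₁ = Δθ/dt₁ = 0.1052
distance = √((1−-4.5)² + (1−-3)²) = 6.8007; v₂ = distance/dt₂ = 13.6015

ω₁ = 0.1052, v₂ = 13.6015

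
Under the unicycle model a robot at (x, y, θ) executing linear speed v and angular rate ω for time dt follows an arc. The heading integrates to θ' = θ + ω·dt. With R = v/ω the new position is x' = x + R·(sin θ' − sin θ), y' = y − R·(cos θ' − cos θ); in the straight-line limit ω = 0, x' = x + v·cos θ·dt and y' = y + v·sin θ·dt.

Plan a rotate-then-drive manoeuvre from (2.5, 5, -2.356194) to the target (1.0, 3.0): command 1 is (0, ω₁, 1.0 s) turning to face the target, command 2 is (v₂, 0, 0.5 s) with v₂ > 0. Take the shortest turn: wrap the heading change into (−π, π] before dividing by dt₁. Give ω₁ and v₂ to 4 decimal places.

heading to target = atan2(3−5, 1−2.5) = -2.2143
Δθ = wrap(-2.2143 − -2.3562) = 0.1419; ω₁ = Δθ/dt₁ = 0.1419
distance = √((1−2.5)² + (3−5)²) = 2.5000; v₂ = distance/dt₂ = 5.0000

ω₁ = 0.1419, v₂ = 5.0000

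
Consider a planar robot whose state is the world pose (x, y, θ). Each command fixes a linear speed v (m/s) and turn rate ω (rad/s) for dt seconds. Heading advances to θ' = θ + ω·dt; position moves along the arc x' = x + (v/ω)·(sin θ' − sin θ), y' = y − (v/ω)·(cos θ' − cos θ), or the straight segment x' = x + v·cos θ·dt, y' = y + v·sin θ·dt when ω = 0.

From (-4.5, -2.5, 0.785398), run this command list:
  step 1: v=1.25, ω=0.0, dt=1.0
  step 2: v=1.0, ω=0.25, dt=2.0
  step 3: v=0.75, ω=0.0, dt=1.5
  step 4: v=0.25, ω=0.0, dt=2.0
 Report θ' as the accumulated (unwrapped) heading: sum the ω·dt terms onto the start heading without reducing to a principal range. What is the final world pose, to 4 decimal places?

step 1: θ'=0.7854 (straight) → pose (-3.6161, -1.6161, 0.7854)
step 2: θ'=1.2854 (R=4.0000) → pose (-2.6063, 0.0862, 1.2854)
step 3: θ'=1.2854 (straight) → pose (-2.2896, 1.1656, 1.2854)
step 4: θ'=1.2854 (straight) → pose (-2.1488, 1.6454, 1.2854)

(-2.1488, 1.6454, 1.2854)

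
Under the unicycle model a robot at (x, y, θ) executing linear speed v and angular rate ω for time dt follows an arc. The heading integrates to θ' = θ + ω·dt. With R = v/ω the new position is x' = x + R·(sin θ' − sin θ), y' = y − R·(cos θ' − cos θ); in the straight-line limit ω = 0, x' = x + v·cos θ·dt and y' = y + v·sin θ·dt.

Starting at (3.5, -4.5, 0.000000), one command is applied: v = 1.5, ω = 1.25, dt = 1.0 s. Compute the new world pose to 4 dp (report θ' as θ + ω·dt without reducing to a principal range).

θ' = 0.0000 + 1.25·1.0 = 1.2500
R = v/ω = 1.5/1.25 = 1.2000
x' = 3.5 + 1.2000·(sin 1.2500 − sin 0.0000) = 4.6388
y' = -4.5 − 1.2000·(cos 1.2500 − cos 0.0000) = -3.6784

(4.6388, -3.6784, 1.2500)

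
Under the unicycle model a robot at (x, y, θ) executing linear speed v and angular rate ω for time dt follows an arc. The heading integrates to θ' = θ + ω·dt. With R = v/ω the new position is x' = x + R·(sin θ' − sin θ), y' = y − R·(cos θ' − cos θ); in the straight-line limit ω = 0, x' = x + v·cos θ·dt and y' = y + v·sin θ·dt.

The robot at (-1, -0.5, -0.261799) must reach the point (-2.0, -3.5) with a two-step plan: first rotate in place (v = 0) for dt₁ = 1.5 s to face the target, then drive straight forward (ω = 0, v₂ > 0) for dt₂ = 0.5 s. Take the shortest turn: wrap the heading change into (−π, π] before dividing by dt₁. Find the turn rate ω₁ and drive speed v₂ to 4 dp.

ω₁ = -1.0872, v₂ = 6.3246

heading to target = atan2(-3.5−-0.5, -2−-1) = -1.8925
Δθ = wrap(-1.8925 − -0.2618) = -1.6307; ω₁ = Δθ/dt₁ = -1.0872
distance = √((-2−-1)² + (-3.5−-0.5)²) = 3.1623; v₂ = distance/dt₂ = 6.3246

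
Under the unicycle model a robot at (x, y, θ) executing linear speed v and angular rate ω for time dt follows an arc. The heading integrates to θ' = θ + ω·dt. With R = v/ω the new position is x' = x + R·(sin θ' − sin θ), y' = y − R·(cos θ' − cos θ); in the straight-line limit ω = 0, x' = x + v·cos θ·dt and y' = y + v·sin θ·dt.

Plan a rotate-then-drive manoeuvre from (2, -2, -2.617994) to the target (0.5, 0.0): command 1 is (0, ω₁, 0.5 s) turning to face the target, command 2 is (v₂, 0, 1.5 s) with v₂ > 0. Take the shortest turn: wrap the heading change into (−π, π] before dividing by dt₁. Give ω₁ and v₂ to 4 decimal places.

heading to target = atan2(0−-2, 0.5−2) = 2.2143
Δθ = wrap(2.2143 − -2.6180) = -1.4509; ω₁ = Δθ/dt₁ = -2.9018
distance = √((0.5−2)² + (0−-2)²) = 2.5000; v₂ = distance/dt₂ = 1.6667

ω₁ = -2.9018, v₂ = 1.6667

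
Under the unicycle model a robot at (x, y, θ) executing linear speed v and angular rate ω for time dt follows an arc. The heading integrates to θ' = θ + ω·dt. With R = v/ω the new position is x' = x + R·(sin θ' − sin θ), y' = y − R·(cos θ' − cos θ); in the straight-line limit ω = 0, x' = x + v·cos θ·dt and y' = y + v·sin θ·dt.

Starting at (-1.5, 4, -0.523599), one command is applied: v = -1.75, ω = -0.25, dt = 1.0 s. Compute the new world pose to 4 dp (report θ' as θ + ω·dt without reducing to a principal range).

(-2.8910, 5.0544, -0.7736)

θ' = -0.5236 + -0.25·1.0 = -0.7736
R = v/ω = -1.75/-0.25 = 7.0000
x' = -1.5 + 7.0000·(sin -0.7736 − sin -0.5236) = -2.8910
y' = 4 − 7.0000·(cos -0.7736 − cos -0.5236) = 5.0544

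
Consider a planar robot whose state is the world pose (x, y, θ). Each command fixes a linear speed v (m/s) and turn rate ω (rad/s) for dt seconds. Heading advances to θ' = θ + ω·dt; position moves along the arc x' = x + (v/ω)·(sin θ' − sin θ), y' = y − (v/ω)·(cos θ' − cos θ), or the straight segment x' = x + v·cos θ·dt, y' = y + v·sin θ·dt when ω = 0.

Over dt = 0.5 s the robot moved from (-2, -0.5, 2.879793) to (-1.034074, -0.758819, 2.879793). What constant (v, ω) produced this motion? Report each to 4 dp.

v = -2.0000, ω = 0.0000

Δθ = 2.879793 − 2.879793 = 0.000000
ω = Δθ/dt = 0.000000/0.5 = 0.0000
ω = 0 → v = (Δx·cos θ + Δy·sin θ)/dt = -2.0000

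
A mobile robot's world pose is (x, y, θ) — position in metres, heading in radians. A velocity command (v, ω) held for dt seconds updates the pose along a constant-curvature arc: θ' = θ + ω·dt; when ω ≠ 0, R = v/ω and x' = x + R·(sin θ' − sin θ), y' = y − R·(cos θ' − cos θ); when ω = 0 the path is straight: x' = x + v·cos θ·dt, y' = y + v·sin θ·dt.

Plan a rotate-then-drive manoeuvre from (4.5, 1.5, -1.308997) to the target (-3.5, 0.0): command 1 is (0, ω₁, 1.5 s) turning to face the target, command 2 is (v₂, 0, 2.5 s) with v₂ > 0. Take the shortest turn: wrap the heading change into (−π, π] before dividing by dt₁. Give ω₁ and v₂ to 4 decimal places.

heading to target = atan2(0−1.5, -3.5−4.5) = -2.9562
Δθ = wrap(-2.9562 − -1.3090) = -1.6472; ω₁ = Δθ/dt₁ = -1.0982
distance = √((-3.5−4.5)² + (0−1.5)²) = 8.1394; v₂ = distance/dt₂ = 3.2558

ω₁ = -1.0982, v₂ = 3.2558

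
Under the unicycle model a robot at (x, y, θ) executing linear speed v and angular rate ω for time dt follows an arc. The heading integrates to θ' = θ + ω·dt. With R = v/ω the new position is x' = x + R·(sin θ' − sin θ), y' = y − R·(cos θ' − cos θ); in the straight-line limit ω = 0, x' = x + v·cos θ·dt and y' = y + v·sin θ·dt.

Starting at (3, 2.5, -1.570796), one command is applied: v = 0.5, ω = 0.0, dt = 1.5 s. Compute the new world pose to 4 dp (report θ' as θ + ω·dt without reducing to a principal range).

(3.0000, 1.7500, -1.5708)

θ' = -1.5708 + 0.0·1.5 = -1.5708
ω = 0 → straight: x' = 3 + 0.5·cos(-1.5708)·1.5 = 3.0000
y' = 2.5 + 0.5·sin(-1.5708)·1.5 = 1.7500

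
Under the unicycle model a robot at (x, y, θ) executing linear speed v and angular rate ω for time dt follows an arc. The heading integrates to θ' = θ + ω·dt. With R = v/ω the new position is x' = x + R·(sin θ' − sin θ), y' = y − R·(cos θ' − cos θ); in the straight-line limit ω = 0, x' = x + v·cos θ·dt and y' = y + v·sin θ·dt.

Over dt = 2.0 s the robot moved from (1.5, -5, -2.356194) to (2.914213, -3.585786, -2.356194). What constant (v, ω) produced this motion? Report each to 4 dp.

v = -1.0000, ω = 0.0000

Δθ = -2.356194 − -2.356194 = 0.000000
ω = Δθ/dt = 0.000000/2.0 = 0.0000
ω = 0 → v = (Δx·cos θ + Δy·sin θ)/dt = -1.0000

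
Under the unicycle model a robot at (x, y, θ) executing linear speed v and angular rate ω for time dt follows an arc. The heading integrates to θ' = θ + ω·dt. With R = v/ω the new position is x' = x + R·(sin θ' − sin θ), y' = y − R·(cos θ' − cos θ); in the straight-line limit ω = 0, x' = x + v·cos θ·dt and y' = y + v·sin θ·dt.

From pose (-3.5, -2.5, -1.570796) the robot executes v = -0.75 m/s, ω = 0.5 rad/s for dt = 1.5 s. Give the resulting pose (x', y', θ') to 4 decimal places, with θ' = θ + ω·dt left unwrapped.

(-3.9025, -1.4775, -0.8208)

θ' = -1.5708 + 0.5·1.5 = -0.8208
R = v/ω = -0.75/0.5 = -1.5000
x' = -3.5 + -1.5000·(sin -0.8208 − sin -1.5708) = -3.9025
y' = -2.5 − -1.5000·(cos -0.8208 − cos -1.5708) = -1.4775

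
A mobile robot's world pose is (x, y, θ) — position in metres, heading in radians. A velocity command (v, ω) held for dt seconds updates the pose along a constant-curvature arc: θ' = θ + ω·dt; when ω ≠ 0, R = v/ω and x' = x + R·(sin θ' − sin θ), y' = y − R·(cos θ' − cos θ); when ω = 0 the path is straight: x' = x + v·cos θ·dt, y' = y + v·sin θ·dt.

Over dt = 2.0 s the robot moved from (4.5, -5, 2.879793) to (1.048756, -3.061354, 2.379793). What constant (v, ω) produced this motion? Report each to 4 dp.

Δθ = 2.379793 − 2.879793 = -0.500000
ω = Δθ/dt = -0.500000/2.0 = -0.2500
R = Δx/(sin θ' − sin θ) = -8.0000
v = R·ω = -8.0000·-0.2500 = 2.0000

v = 2.0000, ω = -0.2500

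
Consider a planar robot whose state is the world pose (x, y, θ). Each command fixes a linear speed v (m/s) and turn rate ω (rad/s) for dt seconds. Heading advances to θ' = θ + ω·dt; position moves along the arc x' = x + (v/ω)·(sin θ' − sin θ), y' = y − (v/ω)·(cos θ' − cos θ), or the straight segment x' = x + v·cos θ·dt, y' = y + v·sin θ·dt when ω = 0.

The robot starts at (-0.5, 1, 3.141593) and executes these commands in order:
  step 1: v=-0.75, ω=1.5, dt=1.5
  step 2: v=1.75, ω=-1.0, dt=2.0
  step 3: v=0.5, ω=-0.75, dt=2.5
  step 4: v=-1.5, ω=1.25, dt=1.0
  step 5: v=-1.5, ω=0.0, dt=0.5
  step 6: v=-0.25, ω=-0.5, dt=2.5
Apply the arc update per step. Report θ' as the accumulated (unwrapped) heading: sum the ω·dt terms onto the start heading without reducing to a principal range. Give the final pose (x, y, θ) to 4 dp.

(-0.0975, -2.2474, 1.5166)

step 1: θ'=5.3916 (R=-0.5000) → pose (-0.1110, 1.8141, 5.3916)
step 2: θ'=3.3916 (R=-1.7500) → pose (-1.0396, -0.9808, 3.3916)
step 3: θ'=1.5166 (R=-0.6667) → pose (-1.8703, -0.2988, 1.5166)
step 4: θ'=2.7666 (R=-1.2000) → pose (-1.1115, -1.4804, 2.7666)
step 5: θ'=2.7666 (straight) → pose (-0.4137, -1.7551, 2.7666)
step 6: θ'=1.5166 (R=0.5000) → pose (-0.0975, -2.2474, 1.5166)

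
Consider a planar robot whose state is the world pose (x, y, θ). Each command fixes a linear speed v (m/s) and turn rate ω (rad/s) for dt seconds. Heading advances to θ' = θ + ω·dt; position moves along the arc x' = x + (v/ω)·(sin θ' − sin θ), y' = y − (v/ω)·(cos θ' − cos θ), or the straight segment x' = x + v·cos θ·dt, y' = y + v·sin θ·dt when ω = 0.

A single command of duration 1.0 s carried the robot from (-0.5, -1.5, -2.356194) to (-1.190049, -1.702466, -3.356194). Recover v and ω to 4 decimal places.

Δθ = -3.356194 − -2.356194 = -1.000000
ω = Δθ/dt = -1.000000/1.0 = -1.0000
R = Δx/(sin θ' − sin θ) = -0.7500
v = R·ω = -0.7500·-1.0000 = 0.7500

v = 0.7500, ω = -1.0000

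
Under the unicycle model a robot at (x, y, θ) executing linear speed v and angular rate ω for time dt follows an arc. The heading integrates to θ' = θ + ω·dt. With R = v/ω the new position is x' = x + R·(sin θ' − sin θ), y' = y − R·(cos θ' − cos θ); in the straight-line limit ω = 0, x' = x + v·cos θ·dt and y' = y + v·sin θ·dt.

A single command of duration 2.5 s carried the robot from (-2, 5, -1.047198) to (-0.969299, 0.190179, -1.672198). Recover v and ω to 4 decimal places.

v = 2.0000, ω = -0.2500

Δθ = -1.672198 − -1.047198 = -0.625000
ω = Δθ/dt = -0.625000/2.5 = -0.2500
R = −Δy/(cos θ' − cos θ) = -8.0000
v = R·ω = -8.0000·-0.2500 = 2.0000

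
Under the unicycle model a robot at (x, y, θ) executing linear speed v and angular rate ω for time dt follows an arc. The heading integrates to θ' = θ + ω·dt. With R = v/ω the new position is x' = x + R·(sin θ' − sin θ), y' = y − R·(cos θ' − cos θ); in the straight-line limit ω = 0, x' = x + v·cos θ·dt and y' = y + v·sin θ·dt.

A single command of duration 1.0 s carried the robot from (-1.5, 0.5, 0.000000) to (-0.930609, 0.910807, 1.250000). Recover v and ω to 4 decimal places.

v = 0.7500, ω = 1.2500

Δθ = 1.250000 − 0.000000 = 1.250000
ω = Δθ/dt = 1.250000/1.0 = 1.2500
R = Δx/(sin θ' − sin θ) = 0.6000
v = R·ω = 0.6000·1.2500 = 0.7500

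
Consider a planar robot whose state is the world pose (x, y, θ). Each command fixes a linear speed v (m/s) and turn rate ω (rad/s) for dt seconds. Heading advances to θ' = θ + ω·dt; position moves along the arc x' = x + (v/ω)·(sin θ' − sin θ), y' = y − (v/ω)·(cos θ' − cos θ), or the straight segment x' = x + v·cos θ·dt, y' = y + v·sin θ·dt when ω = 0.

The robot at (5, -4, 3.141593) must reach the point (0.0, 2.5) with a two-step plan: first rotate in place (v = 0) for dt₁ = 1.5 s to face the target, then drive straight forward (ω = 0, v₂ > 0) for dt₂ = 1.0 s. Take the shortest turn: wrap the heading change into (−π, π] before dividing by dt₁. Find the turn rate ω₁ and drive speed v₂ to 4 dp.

heading to target = atan2(2.5−-4, 0−5) = 2.2265
Δθ = wrap(2.2265 − 3.1416) = -0.9151; ω₁ = Δθ/dt₁ = -0.6101
distance = √((0−5)² + (2.5−-4)²) = 8.2006; v₂ = distance/dt₂ = 8.2006

ω₁ = -0.6101, v₂ = 8.2006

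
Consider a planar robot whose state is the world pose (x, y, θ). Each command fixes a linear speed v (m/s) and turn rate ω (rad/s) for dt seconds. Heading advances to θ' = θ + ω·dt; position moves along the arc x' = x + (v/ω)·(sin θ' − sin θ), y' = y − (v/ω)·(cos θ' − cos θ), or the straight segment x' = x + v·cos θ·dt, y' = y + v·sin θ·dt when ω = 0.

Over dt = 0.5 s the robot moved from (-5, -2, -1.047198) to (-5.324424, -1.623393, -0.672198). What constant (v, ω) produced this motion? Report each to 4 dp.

Δθ = -0.672198 − -1.047198 = 0.375000
ω = Δθ/dt = 0.375000/0.5 = 0.7500
R = −Δy/(cos θ' − cos θ) = -1.3333
v = R·ω = -1.3333·0.7500 = -1.0000

v = -1.0000, ω = 0.7500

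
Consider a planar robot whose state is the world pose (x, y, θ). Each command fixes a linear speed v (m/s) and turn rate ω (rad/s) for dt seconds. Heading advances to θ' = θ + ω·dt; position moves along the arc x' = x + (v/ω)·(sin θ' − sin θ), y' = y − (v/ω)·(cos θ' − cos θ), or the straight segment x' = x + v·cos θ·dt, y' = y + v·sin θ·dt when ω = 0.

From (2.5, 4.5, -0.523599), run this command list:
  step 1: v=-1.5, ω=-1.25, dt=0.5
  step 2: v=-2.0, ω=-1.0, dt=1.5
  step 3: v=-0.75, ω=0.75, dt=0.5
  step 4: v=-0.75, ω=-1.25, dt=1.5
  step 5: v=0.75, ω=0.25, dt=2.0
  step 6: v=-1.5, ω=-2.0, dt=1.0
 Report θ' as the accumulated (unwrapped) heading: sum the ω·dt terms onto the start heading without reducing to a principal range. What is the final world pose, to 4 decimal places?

(3.1394, 7.5561, -5.6486)

step 1: θ'=-1.1486 (R=1.2000) → pose (2.0054, 5.0475, -1.1486)
step 2: θ'=-2.6486 (R=2.0000) → pose (2.8832, 7.6289, -2.6486)
step 3: θ'=-2.2736 (R=-1.0000) → pose (3.1730, 7.8634, -2.2736)
step 4: θ'=-4.1486 (R=0.6000) → pose (4.1380, 7.7963, -4.1486)
step 5: θ'=-3.6486 (R=3.0000) → pose (3.0589, 8.8157, -3.6486)
step 6: θ'=-5.6486 (R=0.7500) → pose (3.1394, 7.5561, -5.6486)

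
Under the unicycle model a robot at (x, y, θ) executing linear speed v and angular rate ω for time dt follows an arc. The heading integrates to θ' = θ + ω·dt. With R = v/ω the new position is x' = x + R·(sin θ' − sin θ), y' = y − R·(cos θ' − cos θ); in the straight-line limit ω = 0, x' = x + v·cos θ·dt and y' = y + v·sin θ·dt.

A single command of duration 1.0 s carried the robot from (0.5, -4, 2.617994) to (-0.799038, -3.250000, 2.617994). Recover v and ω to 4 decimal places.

Δθ = 2.617994 − 2.617994 = 0.000000
ω = Δθ/dt = 0.000000/1.0 = 0.0000
ω = 0 → v = (Δx·cos θ + Δy·sin θ)/dt = 1.5000

v = 1.5000, ω = 0.0000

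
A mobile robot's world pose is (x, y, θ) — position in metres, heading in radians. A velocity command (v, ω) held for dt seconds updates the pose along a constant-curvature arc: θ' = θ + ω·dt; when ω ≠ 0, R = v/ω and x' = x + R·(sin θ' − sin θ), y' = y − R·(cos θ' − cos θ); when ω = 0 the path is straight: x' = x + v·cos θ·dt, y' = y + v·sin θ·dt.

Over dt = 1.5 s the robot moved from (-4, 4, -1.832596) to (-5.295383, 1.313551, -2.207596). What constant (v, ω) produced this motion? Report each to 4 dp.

v = 2.0000, ω = -0.2500

Δθ = -2.207596 − -1.832596 = -0.375000
ω = Δθ/dt = -0.375000/1.5 = -0.2500
R = −Δy/(cos θ' − cos θ) = -8.0000
v = R·ω = -8.0000·-0.2500 = 2.0000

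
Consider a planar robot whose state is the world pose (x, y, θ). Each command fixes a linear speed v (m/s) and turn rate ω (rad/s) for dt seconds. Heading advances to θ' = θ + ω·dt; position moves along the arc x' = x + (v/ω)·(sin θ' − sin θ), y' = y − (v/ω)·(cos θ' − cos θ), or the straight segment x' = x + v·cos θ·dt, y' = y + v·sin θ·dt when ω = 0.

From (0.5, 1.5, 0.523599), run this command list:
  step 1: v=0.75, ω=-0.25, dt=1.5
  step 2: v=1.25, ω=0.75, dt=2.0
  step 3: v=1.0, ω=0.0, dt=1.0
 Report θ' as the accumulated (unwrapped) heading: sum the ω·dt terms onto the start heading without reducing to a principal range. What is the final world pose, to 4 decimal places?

(2.8930, 4.6437, 1.6486)

step 1: θ'=0.1486 (R=-3.0000) → pose (1.5558, 1.8689, 0.1486)
step 2: θ'=1.6486 (R=1.6667) → pose (2.9707, 3.6467, 1.6486)
step 3: θ'=1.6486 (straight) → pose (2.8930, 4.6437, 1.6486)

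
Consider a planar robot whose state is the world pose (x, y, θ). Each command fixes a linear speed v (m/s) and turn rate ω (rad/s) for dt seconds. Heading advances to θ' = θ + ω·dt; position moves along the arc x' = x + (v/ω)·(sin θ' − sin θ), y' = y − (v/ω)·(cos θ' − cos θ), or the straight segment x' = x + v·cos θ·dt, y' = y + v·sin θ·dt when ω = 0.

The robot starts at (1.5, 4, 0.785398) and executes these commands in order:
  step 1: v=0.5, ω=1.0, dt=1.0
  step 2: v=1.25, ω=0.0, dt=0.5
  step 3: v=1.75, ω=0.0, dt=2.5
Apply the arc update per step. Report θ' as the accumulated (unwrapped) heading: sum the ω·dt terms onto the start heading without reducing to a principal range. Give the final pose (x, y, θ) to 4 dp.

step 1: θ'=1.7854 (R=0.5000) → pose (1.6350, 4.4600, 1.7854)
step 2: θ'=1.7854 (straight) → pose (1.5019, 5.0707, 1.7854)
step 3: θ'=1.7854 (straight) → pose (0.5702, 9.3453, 1.7854)

(0.5702, 9.3453, 1.7854)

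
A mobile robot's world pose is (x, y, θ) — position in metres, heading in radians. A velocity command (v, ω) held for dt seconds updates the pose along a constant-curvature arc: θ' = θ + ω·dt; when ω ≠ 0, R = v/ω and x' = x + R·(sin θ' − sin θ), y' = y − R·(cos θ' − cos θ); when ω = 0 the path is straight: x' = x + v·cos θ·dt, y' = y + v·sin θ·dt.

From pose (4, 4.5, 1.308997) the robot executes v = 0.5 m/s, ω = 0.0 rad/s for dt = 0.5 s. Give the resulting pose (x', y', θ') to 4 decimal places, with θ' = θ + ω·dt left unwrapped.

θ' = 1.3090 + 0.0·0.5 = 1.3090
ω = 0 → straight: x' = 4 + 0.5·cos(1.3090)·0.5 = 4.0647
y' = 4.5 + 0.5·sin(1.3090)·0.5 = 4.7415

(4.0647, 4.7415, 1.3090)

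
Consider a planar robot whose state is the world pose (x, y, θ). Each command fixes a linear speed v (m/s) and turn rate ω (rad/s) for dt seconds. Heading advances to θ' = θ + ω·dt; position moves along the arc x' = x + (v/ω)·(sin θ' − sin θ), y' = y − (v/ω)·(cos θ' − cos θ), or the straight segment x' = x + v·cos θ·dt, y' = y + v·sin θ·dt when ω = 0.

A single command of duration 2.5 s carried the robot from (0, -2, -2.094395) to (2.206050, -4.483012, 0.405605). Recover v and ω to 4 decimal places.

v = 1.7500, ω = 1.0000

Δθ = 0.405605 − -2.094395 = 2.500000
ω = Δθ/dt = 2.500000/2.5 = 1.0000
R = −Δy/(cos θ' − cos θ) = 1.7500
v = R·ω = 1.7500·1.0000 = 1.7500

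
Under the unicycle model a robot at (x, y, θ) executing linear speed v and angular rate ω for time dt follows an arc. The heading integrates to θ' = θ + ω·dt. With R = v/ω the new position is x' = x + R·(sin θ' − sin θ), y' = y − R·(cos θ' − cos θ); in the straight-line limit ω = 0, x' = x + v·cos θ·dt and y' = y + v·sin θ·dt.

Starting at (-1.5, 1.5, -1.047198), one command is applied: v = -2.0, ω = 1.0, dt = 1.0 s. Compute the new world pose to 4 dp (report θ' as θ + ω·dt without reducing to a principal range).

θ' = -1.0472 + 1.0·1.0 = -0.0472
R = v/ω = -2.0/1.0 = -2.0000
x' = -1.5 + -2.0000·(sin -0.0472 − sin -1.0472) = -3.1377
y' = 1.5 − -2.0000·(cos -0.0472 − cos -1.0472) = 2.4978

(-3.1377, 2.4978, -0.0472)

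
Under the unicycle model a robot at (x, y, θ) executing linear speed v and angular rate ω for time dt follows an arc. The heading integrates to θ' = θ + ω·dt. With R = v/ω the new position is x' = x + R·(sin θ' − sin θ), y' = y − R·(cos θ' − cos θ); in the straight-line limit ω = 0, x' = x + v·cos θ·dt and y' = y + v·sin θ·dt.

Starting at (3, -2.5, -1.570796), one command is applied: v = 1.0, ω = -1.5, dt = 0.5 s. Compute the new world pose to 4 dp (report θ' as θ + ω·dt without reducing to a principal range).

(2.8211, -2.9544, -2.3208)

θ' = -1.5708 + -1.5·0.5 = -2.3208
R = v/ω = 1.0/-1.5 = -0.6667
x' = 3 + -0.6667·(sin -2.3208 − sin -1.5708) = 2.8211
y' = -2.5 − -0.6667·(cos -2.3208 − cos -1.5708) = -2.9544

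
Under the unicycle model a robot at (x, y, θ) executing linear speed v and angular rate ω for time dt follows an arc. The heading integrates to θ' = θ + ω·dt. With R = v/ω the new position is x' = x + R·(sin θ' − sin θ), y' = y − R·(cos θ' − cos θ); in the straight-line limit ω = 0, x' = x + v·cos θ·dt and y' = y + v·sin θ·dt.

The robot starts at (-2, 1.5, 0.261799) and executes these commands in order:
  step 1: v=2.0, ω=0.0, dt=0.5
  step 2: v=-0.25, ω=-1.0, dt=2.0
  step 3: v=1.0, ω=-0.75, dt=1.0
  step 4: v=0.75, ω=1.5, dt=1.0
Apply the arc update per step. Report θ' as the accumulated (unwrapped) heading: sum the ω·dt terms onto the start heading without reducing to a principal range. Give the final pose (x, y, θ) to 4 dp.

(-1.9630, 0.5333, -0.9882)

step 1: θ'=0.2618 (straight) → pose (-1.0341, 1.7588, 0.2618)
step 2: θ'=-1.7382 (R=0.2500) → pose (-1.3453, 2.0420, -1.7382)
step 3: θ'=-2.4882 (R=-1.3333) → pose (-1.8495, 1.2054, -2.4882)
step 4: θ'=-0.9882 (R=0.5000) → pose (-1.9630, 0.5333, -0.9882)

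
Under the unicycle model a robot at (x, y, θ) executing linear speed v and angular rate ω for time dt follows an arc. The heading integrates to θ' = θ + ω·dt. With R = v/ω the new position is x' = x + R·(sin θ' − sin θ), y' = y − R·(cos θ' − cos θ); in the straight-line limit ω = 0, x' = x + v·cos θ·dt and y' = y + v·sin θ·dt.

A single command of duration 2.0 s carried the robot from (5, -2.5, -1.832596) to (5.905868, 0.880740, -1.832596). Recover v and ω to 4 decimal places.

v = -1.7500, ω = 0.0000

Δθ = -1.832596 − -1.832596 = 0.000000
ω = Δθ/dt = 0.000000/2.0 = 0.0000
ω = 0 → v = (Δx·cos θ + Δy·sin θ)/dt = -1.7500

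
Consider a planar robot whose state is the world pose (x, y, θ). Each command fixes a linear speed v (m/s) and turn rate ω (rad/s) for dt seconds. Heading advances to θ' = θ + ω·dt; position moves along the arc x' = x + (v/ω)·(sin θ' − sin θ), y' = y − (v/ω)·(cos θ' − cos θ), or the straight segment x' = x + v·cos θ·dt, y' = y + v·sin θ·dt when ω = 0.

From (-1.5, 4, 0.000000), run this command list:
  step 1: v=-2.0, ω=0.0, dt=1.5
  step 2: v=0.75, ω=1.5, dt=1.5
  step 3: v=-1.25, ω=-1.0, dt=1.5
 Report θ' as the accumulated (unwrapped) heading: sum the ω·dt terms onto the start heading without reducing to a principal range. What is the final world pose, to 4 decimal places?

(-4.2315, 3.1143, 0.7500)

step 1: θ'=0.0000 (straight) → pose (-4.5000, 4.0000, 0.0000)
step 2: θ'=2.2500 (R=0.5000) → pose (-4.1110, 4.8141, 2.2500)
step 3: θ'=0.7500 (R=1.2500) → pose (-4.2315, 3.1143, 0.7500)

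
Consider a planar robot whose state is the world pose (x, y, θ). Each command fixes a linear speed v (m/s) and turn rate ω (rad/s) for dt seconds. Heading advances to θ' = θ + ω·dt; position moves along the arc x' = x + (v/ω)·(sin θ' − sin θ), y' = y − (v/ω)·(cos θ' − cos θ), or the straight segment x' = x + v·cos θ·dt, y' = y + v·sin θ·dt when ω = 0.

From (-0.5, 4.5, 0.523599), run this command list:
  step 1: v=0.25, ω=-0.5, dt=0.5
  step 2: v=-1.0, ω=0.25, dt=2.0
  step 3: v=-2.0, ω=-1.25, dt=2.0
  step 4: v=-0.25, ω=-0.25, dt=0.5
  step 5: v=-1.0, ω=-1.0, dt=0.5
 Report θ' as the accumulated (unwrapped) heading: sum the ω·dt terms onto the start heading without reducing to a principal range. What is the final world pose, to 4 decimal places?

(-4.5203, 5.5001, -2.3514)

step 1: θ'=0.2736 (R=-0.5000) → pose (-0.3851, 4.5484, 0.2736)
step 2: θ'=0.7736 (R=-4.0000) → pose (-2.0992, 3.5588, 0.7736)
step 3: θ'=-1.7264 (R=1.6000) → pose (-4.7978, 4.9514, -1.7264)
step 4: θ'=-1.8514 (R=1.0000) → pose (-4.7707, 5.0733, -1.8514)
step 5: θ'=-2.3514 (R=1.0000) → pose (-4.5203, 5.5001, -2.3514)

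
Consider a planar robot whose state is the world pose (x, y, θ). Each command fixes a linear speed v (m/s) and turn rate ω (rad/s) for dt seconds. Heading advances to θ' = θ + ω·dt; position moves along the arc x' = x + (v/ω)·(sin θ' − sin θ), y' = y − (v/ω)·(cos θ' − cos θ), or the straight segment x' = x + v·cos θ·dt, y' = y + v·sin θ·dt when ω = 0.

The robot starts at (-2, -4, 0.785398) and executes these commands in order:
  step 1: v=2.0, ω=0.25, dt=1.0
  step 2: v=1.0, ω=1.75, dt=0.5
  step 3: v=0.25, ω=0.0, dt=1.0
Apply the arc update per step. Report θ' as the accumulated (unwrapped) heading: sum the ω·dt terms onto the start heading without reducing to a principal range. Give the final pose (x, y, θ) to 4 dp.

(-0.8123, -1.7070, 1.9104)

step 1: θ'=1.0354 (R=8.0000) → pose (-0.7763, -2.4246, 1.0354)
step 2: θ'=1.9104 (R=0.5714) → pose (-0.7290, -1.9427, 1.9104)
step 3: θ'=1.9104 (straight) → pose (-0.8123, -1.7070, 1.9104)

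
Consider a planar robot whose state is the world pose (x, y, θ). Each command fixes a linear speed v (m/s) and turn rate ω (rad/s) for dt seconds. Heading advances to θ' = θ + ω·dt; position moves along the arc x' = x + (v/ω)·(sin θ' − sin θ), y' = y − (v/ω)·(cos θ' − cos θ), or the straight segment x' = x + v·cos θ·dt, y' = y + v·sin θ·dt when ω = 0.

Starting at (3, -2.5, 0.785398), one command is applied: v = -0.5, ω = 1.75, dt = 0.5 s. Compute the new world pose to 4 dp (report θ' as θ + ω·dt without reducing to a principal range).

(2.9175, -2.7276, 1.6604)

θ' = 0.7854 + 1.75·0.5 = 1.6604
R = v/ω = -0.5/1.75 = -0.2857
x' = 3 + -0.2857·(sin 1.6604 − sin 0.7854) = 2.9175
y' = -2.5 − -0.2857·(cos 1.6604 − cos 0.7854) = -2.7276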